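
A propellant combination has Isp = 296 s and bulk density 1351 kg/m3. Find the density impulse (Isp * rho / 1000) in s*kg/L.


rho*Isp = 296 * 1351 / 1000 = 400 s*kg/L

400 s*kg/L


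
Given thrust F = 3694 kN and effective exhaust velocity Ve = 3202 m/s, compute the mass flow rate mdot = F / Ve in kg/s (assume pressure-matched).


mdot = F / Ve = 3694000 / 3202 = 1153.7 kg/s

1153.7 kg/s


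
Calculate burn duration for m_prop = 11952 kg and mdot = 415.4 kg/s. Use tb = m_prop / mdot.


tb = 11952 / 415.4 = 28.8 s

28.8 s


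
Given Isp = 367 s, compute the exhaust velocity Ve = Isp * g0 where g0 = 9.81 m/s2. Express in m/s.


Ve = Isp * g0 = 367 * 9.81 = 3600.3 m/s

3600.3 m/s


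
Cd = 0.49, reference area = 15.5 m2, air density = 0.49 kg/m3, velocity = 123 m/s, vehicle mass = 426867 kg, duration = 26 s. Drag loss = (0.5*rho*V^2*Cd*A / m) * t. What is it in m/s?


D = 0.5 * 0.49 * 123^2 * 0.49 * 15.5 = 28151.66 N
a = 28151.66 / 426867 = 0.0659 m/s2
dV = 0.0659 * 26 = 1.7 m/s

1.7 m/s


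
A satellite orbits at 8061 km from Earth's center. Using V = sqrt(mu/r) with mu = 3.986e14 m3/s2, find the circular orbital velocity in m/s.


V = sqrt(3.986e14 / 8061000) = 7032 m/s

7032 m/s


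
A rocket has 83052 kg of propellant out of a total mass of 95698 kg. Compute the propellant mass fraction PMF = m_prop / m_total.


PMF = 83052 / 95698 = 0.868

0.868


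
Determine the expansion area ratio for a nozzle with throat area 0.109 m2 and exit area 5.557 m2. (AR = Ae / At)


AR = 5.557 / 0.109 = 51.0

51.0


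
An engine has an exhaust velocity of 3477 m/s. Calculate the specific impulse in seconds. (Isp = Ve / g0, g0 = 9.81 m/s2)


Isp = Ve / g0 = 3477 / 9.81 = 354.4 s

354.4 s


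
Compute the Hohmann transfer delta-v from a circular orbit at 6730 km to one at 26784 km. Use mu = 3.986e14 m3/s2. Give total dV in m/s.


V1 = sqrt(mu/r1) = 7695.93 m/s
dV1 = V1*(sqrt(2*r2/(r1+r2)) - 1) = 2033.8 m/s
V2 = sqrt(mu/r2) = 3857.72 m/s
dV2 = V2*(1 - sqrt(2*r1/(r1+r2))) = 1412.94 m/s
Total dV = 3447 m/s

3447 m/s


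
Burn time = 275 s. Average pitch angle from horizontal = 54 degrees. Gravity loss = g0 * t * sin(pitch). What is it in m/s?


GL = 9.81 * 275 * sin(54 deg) = 2183 m/s

2183 m/s


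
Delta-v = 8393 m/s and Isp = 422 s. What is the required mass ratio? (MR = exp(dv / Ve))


Ve = 422 * 9.81 = 4139.82 m/s
MR = exp(8393 / 4139.82) = 7.594

7.594


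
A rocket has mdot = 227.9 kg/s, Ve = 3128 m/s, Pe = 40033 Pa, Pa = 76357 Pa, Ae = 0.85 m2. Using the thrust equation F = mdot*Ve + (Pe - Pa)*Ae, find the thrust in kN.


F = 227.9 * 3128 + (40033 - 76357) * 0.85 = 681996.0 N = 682.0 kN

682.0 kN


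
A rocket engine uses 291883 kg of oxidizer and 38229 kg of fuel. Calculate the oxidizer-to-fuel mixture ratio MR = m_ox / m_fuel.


MR = 291883 / 38229 = 7.64

7.64


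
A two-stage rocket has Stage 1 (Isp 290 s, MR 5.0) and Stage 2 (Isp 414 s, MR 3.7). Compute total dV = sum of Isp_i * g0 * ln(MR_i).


dV1 = 290 * 9.81 * ln(5.0) = 4578.7 m/s
dV2 = 414 * 9.81 * ln(3.7) = 5313.6 m/s
Total dV = 4578.7 + 5313.6 = 9892.3 m/s ~ 9892 m/s

9892 m/s


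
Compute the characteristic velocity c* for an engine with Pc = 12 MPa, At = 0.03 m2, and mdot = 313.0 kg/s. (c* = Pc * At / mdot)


c* = 12e6 * 0.03 / 313.0 = 1150 m/s

1150 m/s


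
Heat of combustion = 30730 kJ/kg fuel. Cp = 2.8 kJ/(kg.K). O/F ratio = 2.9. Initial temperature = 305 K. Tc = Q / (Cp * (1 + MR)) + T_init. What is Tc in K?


Tc = 30730 / (2.8 * (1 + 2.9)) + 305 = 3119 K

3119 K


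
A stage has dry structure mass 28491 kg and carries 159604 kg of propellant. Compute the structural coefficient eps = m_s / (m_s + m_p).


eps = 28491 / (28491 + 159604) = 0.1515

0.1515


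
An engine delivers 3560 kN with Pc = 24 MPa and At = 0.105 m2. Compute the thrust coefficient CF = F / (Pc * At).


CF = 3560000 / (24e6 * 0.105) = 1.41

1.41


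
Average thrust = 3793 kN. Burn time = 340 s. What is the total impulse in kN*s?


It = 3793 * 340 = 1289620 kN*s

1289620 kN*s


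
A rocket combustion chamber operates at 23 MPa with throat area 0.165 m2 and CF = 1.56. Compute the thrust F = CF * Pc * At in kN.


F = 1.56 * 23e6 * 0.165 = 5.9202e+06 N = 5920.2 kN

5920.2 kN


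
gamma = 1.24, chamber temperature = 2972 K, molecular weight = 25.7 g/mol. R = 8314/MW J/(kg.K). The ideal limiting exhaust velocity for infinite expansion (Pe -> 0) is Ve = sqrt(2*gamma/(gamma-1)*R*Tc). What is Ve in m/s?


R = 8314 / 25.7 = 323.5 J/(kg.K)
Ve = sqrt(2 * 1.24 / (1.24 - 1) * 323.5 * 2972) = 3152 m/s

3152 m/s


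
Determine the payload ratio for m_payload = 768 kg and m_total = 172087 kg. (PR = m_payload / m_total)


PR = 768 / 172087 = 0.0045

0.0045


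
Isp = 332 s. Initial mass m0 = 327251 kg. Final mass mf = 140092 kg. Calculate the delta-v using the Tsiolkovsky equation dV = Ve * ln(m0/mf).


Ve = 332 * 9.81 = 3256.92 m/s
dV = 3256.92 * ln(327251/140092) = 2763 m/s

2763 m/s


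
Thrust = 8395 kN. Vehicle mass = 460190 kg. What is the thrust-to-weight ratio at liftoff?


TWR = 8395000 / (460190 * 9.81) = 1.86

1.86


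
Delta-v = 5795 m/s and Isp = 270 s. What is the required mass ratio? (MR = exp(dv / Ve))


Ve = 270 * 9.81 = 2648.7 m/s
MR = exp(5795 / 2648.7) = 8.916

8.916


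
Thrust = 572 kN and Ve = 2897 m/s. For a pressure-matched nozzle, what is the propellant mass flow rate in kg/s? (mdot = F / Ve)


mdot = F / Ve = 572000 / 2897 = 197.4 kg/s

197.4 kg/s


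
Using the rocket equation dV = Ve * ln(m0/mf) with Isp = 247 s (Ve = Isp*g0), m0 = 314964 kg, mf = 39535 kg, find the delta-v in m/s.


Ve = 247 * 9.81 = 2423.07 m/s
dV = 2423.07 * ln(314964/39535) = 5029 m/s

5029 m/s


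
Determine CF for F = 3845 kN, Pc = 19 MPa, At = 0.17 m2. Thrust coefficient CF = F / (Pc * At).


CF = 3845000 / (19e6 * 0.17) = 1.19

1.19


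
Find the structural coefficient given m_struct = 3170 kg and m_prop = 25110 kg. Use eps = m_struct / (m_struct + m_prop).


eps = 3170 / (3170 + 25110) = 0.1121

0.1121


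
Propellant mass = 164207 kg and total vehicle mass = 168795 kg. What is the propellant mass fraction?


PMF = 164207 / 168795 = 0.973

0.973


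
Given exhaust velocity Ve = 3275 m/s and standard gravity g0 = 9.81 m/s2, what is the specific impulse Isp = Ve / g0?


Isp = Ve / g0 = 3275 / 9.81 = 333.8 s

333.8 s


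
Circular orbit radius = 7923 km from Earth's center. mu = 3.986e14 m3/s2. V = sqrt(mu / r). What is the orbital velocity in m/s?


V = sqrt(3.986e14 / 7923000) = 7093 m/s

7093 m/s


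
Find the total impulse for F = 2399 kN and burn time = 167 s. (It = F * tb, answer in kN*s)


It = 2399 * 167 = 400633 kN*s

400633 kN*s


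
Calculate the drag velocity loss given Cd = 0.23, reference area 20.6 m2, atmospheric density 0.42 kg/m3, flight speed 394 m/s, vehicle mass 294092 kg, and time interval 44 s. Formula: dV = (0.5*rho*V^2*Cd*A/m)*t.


D = 0.5 * 0.42 * 394^2 * 0.23 * 20.6 = 154456.72 N
a = 154456.72 / 294092 = 0.5252 m/s2
dV = 0.5252 * 44 = 23.1 m/s

23.1 m/s


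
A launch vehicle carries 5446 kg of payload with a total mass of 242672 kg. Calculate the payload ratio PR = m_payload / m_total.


PR = 5446 / 242672 = 0.0224

0.0224


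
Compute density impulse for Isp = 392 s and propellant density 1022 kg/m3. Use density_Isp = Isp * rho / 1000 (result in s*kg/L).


rho*Isp = 392 * 1022 / 1000 = 401 s*kg/L

401 s*kg/L


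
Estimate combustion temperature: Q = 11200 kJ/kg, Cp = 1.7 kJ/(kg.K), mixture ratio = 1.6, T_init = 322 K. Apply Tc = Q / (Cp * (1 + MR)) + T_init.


Tc = 11200 / (1.7 * (1 + 1.6)) + 322 = 2856 K

2856 K


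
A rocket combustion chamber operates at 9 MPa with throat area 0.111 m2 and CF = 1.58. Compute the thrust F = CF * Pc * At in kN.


F = 1.58 * 9e6 * 0.111 = 1.5784e+06 N = 1578.4 kN

1578.4 kN


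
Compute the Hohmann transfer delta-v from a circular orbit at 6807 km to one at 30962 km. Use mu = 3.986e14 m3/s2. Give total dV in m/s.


V1 = sqrt(mu/r1) = 7652.28 m/s
dV1 = V1*(sqrt(2*r2/(r1+r2)) - 1) = 2146.06 m/s
V2 = sqrt(mu/r2) = 3588.01 m/s
dV2 = V2*(1 - sqrt(2*r1/(r1+r2))) = 1433.85 m/s
Total dV = 3580 m/s

3580 m/s


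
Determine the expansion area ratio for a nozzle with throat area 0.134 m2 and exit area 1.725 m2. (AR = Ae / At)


AR = 1.725 / 0.134 = 12.9

12.9


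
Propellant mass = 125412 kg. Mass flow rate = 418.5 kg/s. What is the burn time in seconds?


tb = 125412 / 418.5 = 299.7 s

299.7 s


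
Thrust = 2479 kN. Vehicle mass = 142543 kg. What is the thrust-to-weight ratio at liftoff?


TWR = 2479000 / (142543 * 9.81) = 1.77

1.77


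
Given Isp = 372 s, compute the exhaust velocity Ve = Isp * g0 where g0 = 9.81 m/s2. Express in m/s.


Ve = Isp * g0 = 372 * 9.81 = 3649.3 m/s

3649.3 m/s


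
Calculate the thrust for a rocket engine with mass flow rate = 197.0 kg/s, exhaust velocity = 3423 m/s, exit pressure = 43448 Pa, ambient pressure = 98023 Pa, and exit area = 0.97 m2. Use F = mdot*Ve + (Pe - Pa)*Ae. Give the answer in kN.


F = 197.0 * 3423 + (43448 - 98023) * 0.97 = 621393.0 N = 621.4 kN

621.4 kN


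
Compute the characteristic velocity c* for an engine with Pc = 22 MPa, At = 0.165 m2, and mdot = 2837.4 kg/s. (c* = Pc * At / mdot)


c* = 22e6 * 0.165 / 2837.4 = 1279 m/s

1279 m/s


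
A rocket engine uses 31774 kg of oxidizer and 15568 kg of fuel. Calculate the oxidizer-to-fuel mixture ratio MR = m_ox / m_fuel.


MR = 31774 / 15568 = 2.04

2.04


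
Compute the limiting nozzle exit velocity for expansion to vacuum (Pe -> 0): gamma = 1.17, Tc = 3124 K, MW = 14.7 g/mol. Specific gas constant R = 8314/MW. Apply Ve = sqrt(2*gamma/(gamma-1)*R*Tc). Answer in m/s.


R = 8314 / 14.7 = 565.58 J/(kg.K)
Ve = sqrt(2 * 1.17 / (1.17 - 1) * 565.58 * 3124) = 4932 m/s

4932 m/s


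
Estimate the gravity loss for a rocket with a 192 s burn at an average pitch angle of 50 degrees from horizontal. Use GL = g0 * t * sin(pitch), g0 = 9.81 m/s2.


GL = 9.81 * 192 * sin(50 deg) = 1443 m/s

1443 m/s


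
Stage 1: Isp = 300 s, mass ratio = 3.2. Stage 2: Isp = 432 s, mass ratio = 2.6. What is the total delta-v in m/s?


dV1 = 300 * 9.81 * ln(3.2) = 3423.2 m/s
dV2 = 432 * 9.81 * ln(2.6) = 4049.4 m/s
Total dV = 3423.2 + 4049.4 = 7472.6 m/s ~ 7473 m/s

7473 m/s


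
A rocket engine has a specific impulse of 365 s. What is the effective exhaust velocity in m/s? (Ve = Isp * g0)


Ve = Isp * g0 = 365 * 9.81 = 3580.7 m/s

3580.7 m/s


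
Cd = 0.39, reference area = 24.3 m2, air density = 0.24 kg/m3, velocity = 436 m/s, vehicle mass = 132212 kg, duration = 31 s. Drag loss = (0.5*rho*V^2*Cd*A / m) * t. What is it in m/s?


D = 0.5 * 0.24 * 436^2 * 0.39 * 24.3 = 216184.78 N
a = 216184.78 / 132212 = 1.6351 m/s2
dV = 1.6351 * 31 = 50.7 m/s

50.7 m/s


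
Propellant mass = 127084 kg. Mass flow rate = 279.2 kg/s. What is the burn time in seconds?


tb = 127084 / 279.2 = 455.2 s

455.2 s


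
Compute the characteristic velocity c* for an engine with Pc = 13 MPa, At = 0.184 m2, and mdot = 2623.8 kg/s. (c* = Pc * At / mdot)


c* = 13e6 * 0.184 / 2623.8 = 912 m/s

912 m/s


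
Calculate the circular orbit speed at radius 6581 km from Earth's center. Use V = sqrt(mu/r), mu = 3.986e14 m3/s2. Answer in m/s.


V = sqrt(3.986e14 / 6581000) = 7783 m/s

7783 m/s


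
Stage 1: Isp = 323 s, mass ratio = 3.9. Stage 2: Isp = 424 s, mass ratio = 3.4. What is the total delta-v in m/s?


dV1 = 323 * 9.81 * ln(3.9) = 4312.4 m/s
dV2 = 424 * 9.81 * ln(3.4) = 5090.2 m/s
Total dV = 4312.4 + 5090.2 = 9402.6 m/s ~ 9403 m/s

9403 m/s


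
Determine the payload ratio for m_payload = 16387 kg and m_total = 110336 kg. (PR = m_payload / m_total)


PR = 16387 / 110336 = 0.1485

0.1485


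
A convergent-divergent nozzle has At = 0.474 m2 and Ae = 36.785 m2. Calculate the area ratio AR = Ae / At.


AR = 36.785 / 0.474 = 77.6

77.6


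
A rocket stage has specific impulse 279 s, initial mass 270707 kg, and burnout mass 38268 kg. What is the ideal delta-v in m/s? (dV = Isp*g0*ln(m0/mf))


Ve = 279 * 9.81 = 2736.99 m/s
dV = 2736.99 * ln(270707/38268) = 5355 m/s

5355 m/s


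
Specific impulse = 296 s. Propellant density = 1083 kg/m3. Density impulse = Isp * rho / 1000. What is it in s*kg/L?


rho*Isp = 296 * 1083 / 1000 = 321 s*kg/L

321 s*kg/L


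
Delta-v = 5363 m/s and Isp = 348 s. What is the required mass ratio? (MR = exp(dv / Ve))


Ve = 348 * 9.81 = 3413.88 m/s
MR = exp(5363 / 3413.88) = 4.811

4.811


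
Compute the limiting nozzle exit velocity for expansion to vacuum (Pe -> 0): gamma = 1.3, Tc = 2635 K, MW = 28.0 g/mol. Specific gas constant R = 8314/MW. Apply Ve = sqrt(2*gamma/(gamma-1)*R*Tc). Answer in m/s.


R = 8314 / 28.0 = 296.93 J/(kg.K)
Ve = sqrt(2 * 1.3 / (1.3 - 1) * 296.93 * 2635) = 2604 m/s

2604 m/s


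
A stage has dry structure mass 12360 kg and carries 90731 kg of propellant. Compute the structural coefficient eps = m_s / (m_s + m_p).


eps = 12360 / (12360 + 90731) = 0.1199

0.1199


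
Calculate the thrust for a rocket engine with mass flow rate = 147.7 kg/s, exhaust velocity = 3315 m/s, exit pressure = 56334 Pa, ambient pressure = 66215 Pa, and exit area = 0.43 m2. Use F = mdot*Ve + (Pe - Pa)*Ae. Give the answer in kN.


F = 147.7 * 3315 + (56334 - 66215) * 0.43 = 485377.0 N = 485.4 kN

485.4 kN


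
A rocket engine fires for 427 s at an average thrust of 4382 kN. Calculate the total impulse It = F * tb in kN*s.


It = 4382 * 427 = 1871114 kN*s

1871114 kN*s


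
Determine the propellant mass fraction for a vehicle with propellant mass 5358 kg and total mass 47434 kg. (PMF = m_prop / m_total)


PMF = 5358 / 47434 = 0.113

0.113


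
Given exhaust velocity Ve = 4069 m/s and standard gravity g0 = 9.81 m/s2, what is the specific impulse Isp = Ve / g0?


Isp = Ve / g0 = 4069 / 9.81 = 414.8 s

414.8 s


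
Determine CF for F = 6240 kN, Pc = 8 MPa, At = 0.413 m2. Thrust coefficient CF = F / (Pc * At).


CF = 6240000 / (8e6 * 0.413) = 1.89

1.89


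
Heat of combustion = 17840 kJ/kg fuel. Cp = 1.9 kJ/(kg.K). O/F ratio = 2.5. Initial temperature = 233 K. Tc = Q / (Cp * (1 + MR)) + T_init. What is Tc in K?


Tc = 17840 / (1.9 * (1 + 2.5)) + 233 = 2916 K

2916 K


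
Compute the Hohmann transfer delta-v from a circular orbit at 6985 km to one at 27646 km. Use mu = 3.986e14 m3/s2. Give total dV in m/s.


V1 = sqrt(mu/r1) = 7554.15 m/s
dV1 = V1*(sqrt(2*r2/(r1+r2)) - 1) = 1991.03 m/s
V2 = sqrt(mu/r2) = 3797.1 m/s
dV2 = V2*(1 - sqrt(2*r1/(r1+r2))) = 1385.43 m/s
Total dV = 3376 m/s

3376 m/s


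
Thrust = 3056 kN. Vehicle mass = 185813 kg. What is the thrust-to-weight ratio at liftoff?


TWR = 3056000 / (185813 * 9.81) = 1.68

1.68


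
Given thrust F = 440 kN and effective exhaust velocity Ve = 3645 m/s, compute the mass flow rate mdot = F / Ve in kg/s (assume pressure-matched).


mdot = F / Ve = 440000 / 3645 = 120.7 kg/s

120.7 kg/s


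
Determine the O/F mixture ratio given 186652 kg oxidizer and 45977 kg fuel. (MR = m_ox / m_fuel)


MR = 186652 / 45977 = 4.06

4.06


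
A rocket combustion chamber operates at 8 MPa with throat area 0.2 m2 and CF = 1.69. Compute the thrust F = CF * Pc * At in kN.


F = 1.69 * 8e6 * 0.2 = 2.7040e+06 N = 2704.0 kN

2704.0 kN


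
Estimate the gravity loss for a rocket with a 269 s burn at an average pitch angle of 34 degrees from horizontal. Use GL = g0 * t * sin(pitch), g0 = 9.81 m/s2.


GL = 9.81 * 269 * sin(34 deg) = 1476 m/s

1476 m/s


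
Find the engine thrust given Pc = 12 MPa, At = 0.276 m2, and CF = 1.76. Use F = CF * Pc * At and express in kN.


F = 1.76 * 12e6 * 0.276 = 5.8291e+06 N = 5829.1 kN

5829.1 kN


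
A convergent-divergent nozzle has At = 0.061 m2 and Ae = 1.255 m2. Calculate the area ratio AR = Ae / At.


AR = 1.255 / 0.061 = 20.6

20.6


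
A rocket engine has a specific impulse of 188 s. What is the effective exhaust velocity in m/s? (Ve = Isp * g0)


Ve = Isp * g0 = 188 * 9.81 = 1844.3 m/s

1844.3 m/s


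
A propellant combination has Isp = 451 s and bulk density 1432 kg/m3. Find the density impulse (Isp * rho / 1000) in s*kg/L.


rho*Isp = 451 * 1432 / 1000 = 646 s*kg/L

646 s*kg/L


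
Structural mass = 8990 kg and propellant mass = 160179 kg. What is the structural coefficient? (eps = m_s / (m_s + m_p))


eps = 8990 / (8990 + 160179) = 0.0531

0.0531


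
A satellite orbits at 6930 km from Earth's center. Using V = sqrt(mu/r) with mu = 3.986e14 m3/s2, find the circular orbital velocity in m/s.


V = sqrt(3.986e14 / 6930000) = 7584 m/s

7584 m/s


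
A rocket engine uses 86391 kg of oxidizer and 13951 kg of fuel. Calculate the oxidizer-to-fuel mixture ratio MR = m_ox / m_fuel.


MR = 86391 / 13951 = 6.19

6.19


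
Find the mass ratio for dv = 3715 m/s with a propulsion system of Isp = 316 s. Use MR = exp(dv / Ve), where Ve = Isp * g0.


Ve = 316 * 9.81 = 3099.96 m/s
MR = exp(3715 / 3099.96) = 3.315

3.315


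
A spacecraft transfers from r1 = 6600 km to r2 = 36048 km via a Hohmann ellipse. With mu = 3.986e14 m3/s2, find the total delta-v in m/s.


V1 = sqrt(mu/r1) = 7771.35 m/s
dV1 = V1*(sqrt(2*r2/(r1+r2)) - 1) = 2332.87 m/s
V2 = sqrt(mu/r2) = 3325.28 m/s
dV2 = V2*(1 - sqrt(2*r1/(r1+r2))) = 1475.3 m/s
Total dV = 3808 m/s

3808 m/s


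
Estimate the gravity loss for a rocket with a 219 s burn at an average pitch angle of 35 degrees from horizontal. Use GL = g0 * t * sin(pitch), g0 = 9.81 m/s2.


GL = 9.81 * 219 * sin(35 deg) = 1232 m/s

1232 m/s


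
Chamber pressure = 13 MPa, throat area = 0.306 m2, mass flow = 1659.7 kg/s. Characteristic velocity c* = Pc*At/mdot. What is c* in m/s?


c* = 13e6 * 0.306 / 1659.7 = 2397 m/s

2397 m/s


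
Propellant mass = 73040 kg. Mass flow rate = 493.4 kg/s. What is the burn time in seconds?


tb = 73040 / 493.4 = 148.0 s

148.0 s


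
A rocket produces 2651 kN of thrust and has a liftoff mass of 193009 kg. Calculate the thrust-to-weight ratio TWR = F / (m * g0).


TWR = 2651000 / (193009 * 9.81) = 1.4

1.4


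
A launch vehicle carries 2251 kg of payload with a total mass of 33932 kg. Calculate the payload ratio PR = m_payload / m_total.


PR = 2251 / 33932 = 0.0663

0.0663


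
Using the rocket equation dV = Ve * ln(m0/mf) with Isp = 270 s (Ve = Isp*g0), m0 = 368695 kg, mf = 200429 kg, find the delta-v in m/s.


Ve = 270 * 9.81 = 2648.7 m/s
dV = 2648.7 * ln(368695/200429) = 1614 m/s

1614 m/s


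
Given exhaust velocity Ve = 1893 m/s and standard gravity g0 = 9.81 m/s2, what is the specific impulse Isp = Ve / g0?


Isp = Ve / g0 = 1893 / 9.81 = 193.0 s

193.0 s


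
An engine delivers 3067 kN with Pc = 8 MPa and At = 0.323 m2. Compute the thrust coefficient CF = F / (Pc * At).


CF = 3067000 / (8e6 * 0.323) = 1.19

1.19


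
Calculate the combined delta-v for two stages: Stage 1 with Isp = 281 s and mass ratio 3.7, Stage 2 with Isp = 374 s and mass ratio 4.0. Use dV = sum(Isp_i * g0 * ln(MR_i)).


dV1 = 281 * 9.81 * ln(3.7) = 3606.6 m/s
dV2 = 374 * 9.81 * ln(4.0) = 5086.2 m/s
Total dV = 3606.6 + 5086.2 = 8692.8 m/s ~ 8693 m/s

8693 m/s


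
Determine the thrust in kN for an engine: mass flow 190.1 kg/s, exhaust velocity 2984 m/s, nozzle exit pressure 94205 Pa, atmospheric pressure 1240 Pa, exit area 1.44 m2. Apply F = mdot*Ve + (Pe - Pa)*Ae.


F = 190.1 * 2984 + (94205 - 1240) * 1.44 = 701128.0 N = 701.1 kN

701.1 kN


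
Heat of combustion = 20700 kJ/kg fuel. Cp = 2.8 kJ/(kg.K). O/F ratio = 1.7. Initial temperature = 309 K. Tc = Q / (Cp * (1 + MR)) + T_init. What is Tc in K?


Tc = 20700 / (2.8 * (1 + 1.7)) + 309 = 3047 K

3047 K


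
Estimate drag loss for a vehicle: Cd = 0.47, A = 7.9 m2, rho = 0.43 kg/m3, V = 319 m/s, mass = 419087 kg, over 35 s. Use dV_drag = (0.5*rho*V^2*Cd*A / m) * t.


D = 0.5 * 0.43 * 319^2 * 0.47 * 7.9 = 81235.3 N
a = 81235.3 / 419087 = 0.1938 m/s2
dV = 0.1938 * 35 = 6.8 m/s

6.8 m/s


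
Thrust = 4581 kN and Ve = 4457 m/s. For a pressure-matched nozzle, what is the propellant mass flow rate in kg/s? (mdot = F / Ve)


mdot = F / Ve = 4581000 / 4457 = 1027.8 kg/s

1027.8 kg/s


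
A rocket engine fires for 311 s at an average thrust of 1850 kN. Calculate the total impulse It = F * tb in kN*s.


It = 1850 * 311 = 575350 kN*s

575350 kN*s


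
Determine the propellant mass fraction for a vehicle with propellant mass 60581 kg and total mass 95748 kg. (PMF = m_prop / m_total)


PMF = 60581 / 95748 = 0.633

0.633


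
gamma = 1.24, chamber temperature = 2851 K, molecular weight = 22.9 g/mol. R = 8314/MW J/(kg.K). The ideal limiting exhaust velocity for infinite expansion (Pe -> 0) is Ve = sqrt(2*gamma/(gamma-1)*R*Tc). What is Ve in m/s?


R = 8314 / 22.9 = 363.06 J/(kg.K)
Ve = sqrt(2 * 1.24 / (1.24 - 1) * 363.06 * 2851) = 3270 m/s

3270 m/s


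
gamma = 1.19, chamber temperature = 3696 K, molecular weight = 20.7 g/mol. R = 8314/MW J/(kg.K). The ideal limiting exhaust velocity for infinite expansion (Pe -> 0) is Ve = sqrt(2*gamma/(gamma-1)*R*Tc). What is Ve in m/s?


R = 8314 / 20.7 = 401.64 J/(kg.K)
Ve = sqrt(2 * 1.19 / (1.19 - 1) * 401.64 * 3696) = 4312 m/s

4312 m/s


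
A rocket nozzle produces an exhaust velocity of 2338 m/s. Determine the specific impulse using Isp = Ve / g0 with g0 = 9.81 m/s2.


Isp = Ve / g0 = 2338 / 9.81 = 238.3 s

238.3 s


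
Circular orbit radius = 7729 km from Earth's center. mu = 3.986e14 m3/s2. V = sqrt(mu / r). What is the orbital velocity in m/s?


V = sqrt(3.986e14 / 7729000) = 7181 m/s

7181 m/s


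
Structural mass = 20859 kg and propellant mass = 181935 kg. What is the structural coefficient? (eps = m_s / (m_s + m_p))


eps = 20859 / (20859 + 181935) = 0.1029

0.1029


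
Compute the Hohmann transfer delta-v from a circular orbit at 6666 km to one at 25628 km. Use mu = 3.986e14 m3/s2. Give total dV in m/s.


V1 = sqrt(mu/r1) = 7732.79 m/s
dV1 = V1*(sqrt(2*r2/(r1+r2)) - 1) = 2009.2 m/s
V2 = sqrt(mu/r2) = 3943.77 m/s
dV2 = V2*(1 - sqrt(2*r1/(r1+r2))) = 1409.82 m/s
Total dV = 3419 m/s

3419 m/s


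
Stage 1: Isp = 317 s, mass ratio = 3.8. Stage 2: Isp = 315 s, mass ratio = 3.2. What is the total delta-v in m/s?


dV1 = 317 * 9.81 * ln(3.8) = 4151.5 m/s
dV2 = 315 * 9.81 * ln(3.2) = 3594.3 m/s
Total dV = 4151.5 + 3594.3 = 7745.8 m/s ~ 7746 m/s

7746 m/s


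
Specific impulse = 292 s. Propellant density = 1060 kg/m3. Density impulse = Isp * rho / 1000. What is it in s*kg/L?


rho*Isp = 292 * 1060 / 1000 = 310 s*kg/L

310 s*kg/L


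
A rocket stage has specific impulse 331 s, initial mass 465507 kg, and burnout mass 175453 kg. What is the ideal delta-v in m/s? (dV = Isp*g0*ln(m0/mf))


Ve = 331 * 9.81 = 3247.11 m/s
dV = 3247.11 * ln(465507/175453) = 3168 m/s

3168 m/s


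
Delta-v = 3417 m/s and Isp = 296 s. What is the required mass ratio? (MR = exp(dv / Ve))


Ve = 296 * 9.81 = 2903.76 m/s
MR = exp(3417 / 2903.76) = 3.244

3.244


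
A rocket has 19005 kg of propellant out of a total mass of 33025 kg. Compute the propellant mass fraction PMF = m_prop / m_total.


PMF = 19005 / 33025 = 0.575

0.575


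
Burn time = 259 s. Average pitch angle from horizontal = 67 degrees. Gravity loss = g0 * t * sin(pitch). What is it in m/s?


GL = 9.81 * 259 * sin(67 deg) = 2339 m/s

2339 m/s


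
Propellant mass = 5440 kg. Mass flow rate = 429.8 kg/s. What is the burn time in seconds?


tb = 5440 / 429.8 = 12.7 s

12.7 s


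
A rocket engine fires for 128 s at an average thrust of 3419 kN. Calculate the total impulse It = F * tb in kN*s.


It = 3419 * 128 = 437632 kN*s

437632 kN*s


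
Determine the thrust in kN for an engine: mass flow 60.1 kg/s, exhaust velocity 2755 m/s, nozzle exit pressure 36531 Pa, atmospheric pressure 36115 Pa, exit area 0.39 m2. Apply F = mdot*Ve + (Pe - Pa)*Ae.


F = 60.1 * 2755 + (36531 - 36115) * 0.39 = 165738.0 N = 165.7 kN

165.7 kN


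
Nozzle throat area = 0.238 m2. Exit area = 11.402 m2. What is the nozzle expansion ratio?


AR = 11.402 / 0.238 = 47.9

47.9


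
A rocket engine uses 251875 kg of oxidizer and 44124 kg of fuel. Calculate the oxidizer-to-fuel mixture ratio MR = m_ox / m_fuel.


MR = 251875 / 44124 = 5.71

5.71


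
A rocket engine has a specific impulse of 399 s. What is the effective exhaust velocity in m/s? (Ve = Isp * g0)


Ve = Isp * g0 = 399 * 9.81 = 3914.2 m/s

3914.2 m/s


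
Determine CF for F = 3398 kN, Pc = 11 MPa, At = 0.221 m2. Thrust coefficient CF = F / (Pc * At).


CF = 3398000 / (11e6 * 0.221) = 1.4

1.4


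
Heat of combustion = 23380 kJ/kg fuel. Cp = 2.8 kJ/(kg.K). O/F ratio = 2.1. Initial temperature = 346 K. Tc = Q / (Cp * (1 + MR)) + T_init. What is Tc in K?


Tc = 23380 / (2.8 * (1 + 2.1)) + 346 = 3040 K

3040 K


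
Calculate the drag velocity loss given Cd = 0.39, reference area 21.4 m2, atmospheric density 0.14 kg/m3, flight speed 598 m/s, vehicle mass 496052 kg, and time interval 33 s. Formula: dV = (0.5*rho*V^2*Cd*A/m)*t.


D = 0.5 * 0.14 * 598^2 * 0.39 * 21.4 = 208919.41 N
a = 208919.41 / 496052 = 0.4212 m/s2
dV = 0.4212 * 33 = 13.9 m/s

13.9 m/s


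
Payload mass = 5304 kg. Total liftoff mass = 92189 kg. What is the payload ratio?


PR = 5304 / 92189 = 0.0575

0.0575


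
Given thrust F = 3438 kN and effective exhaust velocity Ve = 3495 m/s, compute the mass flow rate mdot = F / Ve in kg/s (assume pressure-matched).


mdot = F / Ve = 3438000 / 3495 = 983.7 kg/s

983.7 kg/s


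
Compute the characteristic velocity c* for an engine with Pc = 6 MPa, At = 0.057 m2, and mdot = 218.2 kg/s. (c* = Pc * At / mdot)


c* = 6e6 * 0.057 / 218.2 = 1567 m/s

1567 m/s


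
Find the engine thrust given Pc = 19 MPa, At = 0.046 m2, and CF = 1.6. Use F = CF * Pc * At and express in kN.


F = 1.6 * 19e6 * 0.046 = 1.3984e+06 N = 1398.4 kN

1398.4 kN


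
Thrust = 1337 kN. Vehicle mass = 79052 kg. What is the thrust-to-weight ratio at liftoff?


TWR = 1337000 / (79052 * 9.81) = 1.72

1.72


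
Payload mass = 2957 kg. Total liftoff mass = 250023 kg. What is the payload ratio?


PR = 2957 / 250023 = 0.0118

0.0118


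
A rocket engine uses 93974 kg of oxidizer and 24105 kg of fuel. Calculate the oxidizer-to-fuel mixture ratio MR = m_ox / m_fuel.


MR = 93974 / 24105 = 3.9

3.9


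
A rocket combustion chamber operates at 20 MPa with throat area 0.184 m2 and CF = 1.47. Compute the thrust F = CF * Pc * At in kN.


F = 1.47 * 20e6 * 0.184 = 5.4096e+06 N = 5409.6 kN

5409.6 kN


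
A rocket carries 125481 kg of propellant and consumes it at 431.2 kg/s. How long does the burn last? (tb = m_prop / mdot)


tb = 125481 / 431.2 = 291.0 s

291.0 s


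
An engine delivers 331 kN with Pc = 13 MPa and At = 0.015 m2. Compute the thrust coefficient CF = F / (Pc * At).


CF = 331000 / (13e6 * 0.015) = 1.7

1.7


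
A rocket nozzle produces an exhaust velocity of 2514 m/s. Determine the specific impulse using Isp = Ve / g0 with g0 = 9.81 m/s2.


Isp = Ve / g0 = 2514 / 9.81 = 256.3 s

256.3 s


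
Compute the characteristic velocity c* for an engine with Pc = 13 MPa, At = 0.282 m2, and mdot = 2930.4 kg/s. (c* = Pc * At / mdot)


c* = 13e6 * 0.282 / 2930.4 = 1251 m/s

1251 m/s


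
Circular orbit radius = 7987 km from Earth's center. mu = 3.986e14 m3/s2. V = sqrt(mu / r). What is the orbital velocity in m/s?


V = sqrt(3.986e14 / 7987000) = 7064 m/s

7064 m/s


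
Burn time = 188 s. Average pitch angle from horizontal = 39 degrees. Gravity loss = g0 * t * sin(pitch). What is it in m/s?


GL = 9.81 * 188 * sin(39 deg) = 1161 m/s

1161 m/s


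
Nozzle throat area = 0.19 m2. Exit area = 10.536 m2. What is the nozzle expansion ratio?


AR = 10.536 / 0.19 = 55.5

55.5


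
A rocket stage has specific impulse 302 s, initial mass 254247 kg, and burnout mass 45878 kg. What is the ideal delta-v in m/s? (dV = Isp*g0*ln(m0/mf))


Ve = 302 * 9.81 = 2962.62 m/s
dV = 2962.62 * ln(254247/45878) = 5073 m/s

5073 m/s


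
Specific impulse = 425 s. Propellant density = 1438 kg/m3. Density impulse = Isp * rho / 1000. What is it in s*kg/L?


rho*Isp = 425 * 1438 / 1000 = 611 s*kg/L

611 s*kg/L


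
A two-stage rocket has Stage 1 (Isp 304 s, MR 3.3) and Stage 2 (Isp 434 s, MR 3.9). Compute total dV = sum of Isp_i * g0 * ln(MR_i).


dV1 = 304 * 9.81 * ln(3.3) = 3560.6 m/s
dV2 = 434 * 9.81 * ln(3.9) = 5794.4 m/s
Total dV = 3560.6 + 5794.4 = 9355.0 m/s ~ 9355 m/s

9355 m/s


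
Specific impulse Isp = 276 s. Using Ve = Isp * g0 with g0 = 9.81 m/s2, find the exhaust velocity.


Ve = Isp * g0 = 276 * 9.81 = 2707.6 m/s

2707.6 m/s


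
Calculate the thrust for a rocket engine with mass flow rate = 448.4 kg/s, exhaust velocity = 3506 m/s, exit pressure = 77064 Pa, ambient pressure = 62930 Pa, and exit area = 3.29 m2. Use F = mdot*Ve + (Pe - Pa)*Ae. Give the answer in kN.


F = 448.4 * 3506 + (77064 - 62930) * 3.29 = 1.6186e+06 N = 1618.6 kN

1618.6 kN


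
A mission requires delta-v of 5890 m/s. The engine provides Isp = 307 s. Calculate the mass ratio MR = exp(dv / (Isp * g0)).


Ve = 307 * 9.81 = 3011.67 m/s
MR = exp(5890 / 3011.67) = 7.069

7.069


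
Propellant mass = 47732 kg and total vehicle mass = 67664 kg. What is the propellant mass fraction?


PMF = 47732 / 67664 = 0.705

0.705


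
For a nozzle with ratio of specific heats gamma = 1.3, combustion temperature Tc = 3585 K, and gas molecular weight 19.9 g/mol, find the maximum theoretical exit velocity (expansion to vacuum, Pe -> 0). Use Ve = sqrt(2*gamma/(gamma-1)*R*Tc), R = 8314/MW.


R = 8314 / 19.9 = 417.79 J/(kg.K)
Ve = sqrt(2 * 1.3 / (1.3 - 1) * 417.79 * 3585) = 3603 m/s

3603 m/s


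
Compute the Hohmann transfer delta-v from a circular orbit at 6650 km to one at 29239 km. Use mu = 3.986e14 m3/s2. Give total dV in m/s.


V1 = sqrt(mu/r1) = 7742.08 m/s
dV1 = V1*(sqrt(2*r2/(r1+r2)) - 1) = 2140.57 m/s
V2 = sqrt(mu/r2) = 3692.22 m/s
dV2 = V2*(1 - sqrt(2*r1/(r1+r2))) = 1444.55 m/s
Total dV = 3585 m/s

3585 m/s


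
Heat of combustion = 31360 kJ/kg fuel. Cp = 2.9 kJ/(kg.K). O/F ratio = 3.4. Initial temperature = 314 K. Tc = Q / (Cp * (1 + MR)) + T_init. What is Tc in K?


Tc = 31360 / (2.9 * (1 + 3.4)) + 314 = 2772 K

2772 K


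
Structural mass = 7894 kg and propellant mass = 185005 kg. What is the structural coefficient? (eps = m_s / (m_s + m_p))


eps = 7894 / (7894 + 185005) = 0.0409

0.0409


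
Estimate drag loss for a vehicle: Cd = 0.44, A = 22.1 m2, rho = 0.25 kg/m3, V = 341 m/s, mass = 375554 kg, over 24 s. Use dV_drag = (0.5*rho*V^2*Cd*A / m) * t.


D = 0.5 * 0.25 * 341^2 * 0.44 * 22.1 = 141339.56 N
a = 141339.56 / 375554 = 0.3763 m/s2
dV = 0.3763 * 24 = 9.0 m/s

9.0 m/s


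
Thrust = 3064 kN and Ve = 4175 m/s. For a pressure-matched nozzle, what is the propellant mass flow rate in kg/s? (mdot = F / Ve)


mdot = F / Ve = 3064000 / 4175 = 733.9 kg/s

733.9 kg/s


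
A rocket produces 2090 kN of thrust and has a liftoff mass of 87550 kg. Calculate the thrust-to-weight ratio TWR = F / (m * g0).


TWR = 2090000 / (87550 * 9.81) = 2.43

2.43


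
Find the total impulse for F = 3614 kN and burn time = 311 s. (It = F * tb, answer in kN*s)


It = 3614 * 311 = 1123954 kN*s

1123954 kN*s


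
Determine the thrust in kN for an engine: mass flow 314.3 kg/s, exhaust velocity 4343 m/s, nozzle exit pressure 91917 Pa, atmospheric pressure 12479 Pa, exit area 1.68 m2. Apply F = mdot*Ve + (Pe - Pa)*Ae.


F = 314.3 * 4343 + (91917 - 12479) * 1.68 = 1.4985e+06 N = 1498.5 kN

1498.5 kN


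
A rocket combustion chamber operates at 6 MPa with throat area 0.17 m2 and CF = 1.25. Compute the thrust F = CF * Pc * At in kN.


F = 1.25 * 6e6 * 0.17 = 1.2750e+06 N = 1275.0 kN

1275.0 kN


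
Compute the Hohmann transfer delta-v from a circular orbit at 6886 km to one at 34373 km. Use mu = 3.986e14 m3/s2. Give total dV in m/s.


V1 = sqrt(mu/r1) = 7608.26 m/s
dV1 = V1*(sqrt(2*r2/(r1+r2)) - 1) = 2212.6 m/s
V2 = sqrt(mu/r2) = 3405.34 m/s
dV2 = V2*(1 - sqrt(2*r1/(r1+r2))) = 1437.91 m/s
Total dV = 3651 m/s

3651 m/s


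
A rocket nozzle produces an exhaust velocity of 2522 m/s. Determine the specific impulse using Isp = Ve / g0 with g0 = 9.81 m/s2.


Isp = Ve / g0 = 2522 / 9.81 = 257.1 s

257.1 s


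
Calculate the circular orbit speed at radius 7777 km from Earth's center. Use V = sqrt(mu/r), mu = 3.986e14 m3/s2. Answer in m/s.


V = sqrt(3.986e14 / 7777000) = 7159 m/s

7159 m/s


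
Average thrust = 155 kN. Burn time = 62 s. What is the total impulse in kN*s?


It = 155 * 62 = 9610 kN*s

9610 kN*s


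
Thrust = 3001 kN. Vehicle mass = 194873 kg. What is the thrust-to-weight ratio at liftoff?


TWR = 3001000 / (194873 * 9.81) = 1.57

1.57


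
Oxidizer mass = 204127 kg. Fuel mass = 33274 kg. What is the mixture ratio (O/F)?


MR = 204127 / 33274 = 6.13

6.13


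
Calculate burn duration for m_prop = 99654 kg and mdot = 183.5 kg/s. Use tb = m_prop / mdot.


tb = 99654 / 183.5 = 543.1 s

543.1 s


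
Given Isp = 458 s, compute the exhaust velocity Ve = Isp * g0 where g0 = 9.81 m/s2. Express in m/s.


Ve = Isp * g0 = 458 * 9.81 = 4493.0 m/s

4493.0 m/s


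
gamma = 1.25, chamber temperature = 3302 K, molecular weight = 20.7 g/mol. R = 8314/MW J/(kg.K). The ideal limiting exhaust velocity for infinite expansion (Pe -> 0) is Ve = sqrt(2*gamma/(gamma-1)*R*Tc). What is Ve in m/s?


R = 8314 / 20.7 = 401.64 J/(kg.K)
Ve = sqrt(2 * 1.25 / (1.25 - 1) * 401.64 * 3302) = 3642 m/s

3642 m/s


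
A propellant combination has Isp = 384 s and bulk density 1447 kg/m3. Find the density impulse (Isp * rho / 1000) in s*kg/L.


rho*Isp = 384 * 1447 / 1000 = 556 s*kg/L

556 s*kg/L


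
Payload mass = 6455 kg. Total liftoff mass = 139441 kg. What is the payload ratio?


PR = 6455 / 139441 = 0.0463

0.0463


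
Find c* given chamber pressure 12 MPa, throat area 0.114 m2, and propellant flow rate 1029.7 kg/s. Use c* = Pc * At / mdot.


c* = 12e6 * 0.114 / 1029.7 = 1329 m/s

1329 m/s


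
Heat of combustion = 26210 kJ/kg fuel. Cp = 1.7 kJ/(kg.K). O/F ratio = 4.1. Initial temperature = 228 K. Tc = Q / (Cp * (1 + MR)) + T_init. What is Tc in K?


Tc = 26210 / (1.7 * (1 + 4.1)) + 228 = 3251 K

3251 K


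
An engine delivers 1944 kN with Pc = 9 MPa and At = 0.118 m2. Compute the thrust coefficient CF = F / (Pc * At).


CF = 1944000 / (9e6 * 0.118) = 1.83

1.83


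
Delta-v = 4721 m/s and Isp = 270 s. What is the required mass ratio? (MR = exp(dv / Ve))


Ve = 270 * 9.81 = 2648.7 m/s
MR = exp(4721 / 2648.7) = 5.944

5.944


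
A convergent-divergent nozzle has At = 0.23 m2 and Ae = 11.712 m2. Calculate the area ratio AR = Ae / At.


AR = 11.712 / 0.23 = 50.9

50.9


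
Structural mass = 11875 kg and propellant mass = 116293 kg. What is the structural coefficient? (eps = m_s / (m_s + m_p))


eps = 11875 / (11875 + 116293) = 0.0927

0.0927


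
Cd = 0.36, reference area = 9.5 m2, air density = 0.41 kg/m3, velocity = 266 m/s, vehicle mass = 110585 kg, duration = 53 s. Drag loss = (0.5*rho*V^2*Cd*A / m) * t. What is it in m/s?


D = 0.5 * 0.41 * 266^2 * 0.36 * 9.5 = 49607.03 N
a = 49607.03 / 110585 = 0.4486 m/s2
dV = 0.4486 * 53 = 23.8 m/s

23.8 m/s


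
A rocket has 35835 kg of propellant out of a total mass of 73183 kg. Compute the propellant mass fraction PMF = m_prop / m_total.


PMF = 35835 / 73183 = 0.49

0.49


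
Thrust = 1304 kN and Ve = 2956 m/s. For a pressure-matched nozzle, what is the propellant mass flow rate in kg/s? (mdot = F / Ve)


mdot = F / Ve = 1304000 / 2956 = 441.1 kg/s

441.1 kg/s


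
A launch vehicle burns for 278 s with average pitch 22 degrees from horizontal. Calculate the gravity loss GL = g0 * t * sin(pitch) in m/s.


GL = 9.81 * 278 * sin(22 deg) = 1022 m/s

1022 m/s


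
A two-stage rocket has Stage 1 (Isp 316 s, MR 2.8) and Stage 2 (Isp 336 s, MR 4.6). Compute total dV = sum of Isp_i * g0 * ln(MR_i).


dV1 = 316 * 9.81 * ln(2.8) = 3191.8 m/s
dV2 = 336 * 9.81 * ln(4.6) = 5030.1 m/s
Total dV = 3191.8 + 5030.1 = 8221.9 m/s ~ 8222 m/s

8222 m/s


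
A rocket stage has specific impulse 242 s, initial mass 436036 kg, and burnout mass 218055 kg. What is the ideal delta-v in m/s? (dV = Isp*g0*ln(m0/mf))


Ve = 242 * 9.81 = 2374.02 m/s
dV = 2374.02 * ln(436036/218055) = 1645 m/s

1645 m/s


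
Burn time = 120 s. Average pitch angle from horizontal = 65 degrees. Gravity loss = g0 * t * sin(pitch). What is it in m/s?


GL = 9.81 * 120 * sin(65 deg) = 1067 m/s

1067 m/s


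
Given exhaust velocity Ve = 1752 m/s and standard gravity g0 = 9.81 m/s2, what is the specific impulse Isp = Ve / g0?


Isp = Ve / g0 = 1752 / 9.81 = 178.6 s

178.6 s


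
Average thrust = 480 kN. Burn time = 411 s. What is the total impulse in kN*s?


It = 480 * 411 = 197280 kN*s

197280 kN*s


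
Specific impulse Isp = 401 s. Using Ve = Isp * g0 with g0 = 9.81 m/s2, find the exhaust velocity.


Ve = Isp * g0 = 401 * 9.81 = 3933.8 m/s

3933.8 m/s


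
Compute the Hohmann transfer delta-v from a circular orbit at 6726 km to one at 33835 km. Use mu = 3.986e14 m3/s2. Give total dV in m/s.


V1 = sqrt(mu/r1) = 7698.22 m/s
dV1 = V1*(sqrt(2*r2/(r1+r2)) - 1) = 2245.16 m/s
V2 = sqrt(mu/r2) = 3432.3 m/s
dV2 = V2*(1 - sqrt(2*r1/(r1+r2))) = 1455.68 m/s
Total dV = 3701 m/s

3701 m/s


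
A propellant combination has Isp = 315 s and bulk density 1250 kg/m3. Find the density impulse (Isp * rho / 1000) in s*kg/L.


rho*Isp = 315 * 1250 / 1000 = 394 s*kg/L

394 s*kg/L


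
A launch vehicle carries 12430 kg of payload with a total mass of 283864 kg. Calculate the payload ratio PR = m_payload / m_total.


PR = 12430 / 283864 = 0.0438

0.0438


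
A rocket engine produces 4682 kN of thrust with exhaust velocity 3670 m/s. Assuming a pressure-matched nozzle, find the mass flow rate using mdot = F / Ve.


mdot = F / Ve = 4682000 / 3670 = 1275.7 kg/s

1275.7 kg/s


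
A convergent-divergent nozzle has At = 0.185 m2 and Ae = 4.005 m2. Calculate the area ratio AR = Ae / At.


AR = 4.005 / 0.185 = 21.6

21.6


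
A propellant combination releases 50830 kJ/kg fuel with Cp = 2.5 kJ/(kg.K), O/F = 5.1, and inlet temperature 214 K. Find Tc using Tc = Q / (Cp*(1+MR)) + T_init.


Tc = 50830 / (2.5 * (1 + 5.1)) + 214 = 3547 K

3547 K


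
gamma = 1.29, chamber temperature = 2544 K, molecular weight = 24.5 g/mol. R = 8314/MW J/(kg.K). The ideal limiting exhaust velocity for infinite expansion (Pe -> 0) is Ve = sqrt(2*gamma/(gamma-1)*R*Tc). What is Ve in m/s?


R = 8314 / 24.5 = 339.35 J/(kg.K)
Ve = sqrt(2 * 1.29 / (1.29 - 1) * 339.35 * 2544) = 2771 m/s

2771 m/s


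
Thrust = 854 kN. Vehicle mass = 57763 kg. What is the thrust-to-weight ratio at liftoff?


TWR = 854000 / (57763 * 9.81) = 1.51

1.51


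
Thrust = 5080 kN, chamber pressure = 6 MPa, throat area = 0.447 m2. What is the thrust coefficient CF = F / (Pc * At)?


CF = 5080000 / (6e6 * 0.447) = 1.89

1.89


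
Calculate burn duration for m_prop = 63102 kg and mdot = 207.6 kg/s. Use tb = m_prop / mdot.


tb = 63102 / 207.6 = 304.0 s

304.0 s


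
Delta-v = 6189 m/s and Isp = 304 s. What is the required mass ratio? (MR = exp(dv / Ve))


Ve = 304 * 9.81 = 2982.24 m/s
MR = exp(6189 / 2982.24) = 7.967

7.967


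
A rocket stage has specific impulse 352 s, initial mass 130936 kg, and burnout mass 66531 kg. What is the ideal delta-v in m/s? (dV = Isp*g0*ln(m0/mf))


Ve = 352 * 9.81 = 3453.12 m/s
dV = 3453.12 * ln(130936/66531) = 2338 m/s

2338 m/s
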